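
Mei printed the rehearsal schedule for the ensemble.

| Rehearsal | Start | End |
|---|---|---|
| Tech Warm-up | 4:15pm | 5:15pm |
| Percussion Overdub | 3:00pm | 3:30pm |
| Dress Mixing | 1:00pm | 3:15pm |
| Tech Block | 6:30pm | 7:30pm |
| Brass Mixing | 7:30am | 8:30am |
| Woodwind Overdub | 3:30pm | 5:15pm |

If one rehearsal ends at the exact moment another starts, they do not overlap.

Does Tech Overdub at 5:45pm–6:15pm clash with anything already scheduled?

No — it doesn't clash with anything

Brass Mixing: ends 8:30am at or before Tech Overdub starts 5:45pm → clear.
Dress Mixing: ends 3:15pm at or before Tech Overdub starts 5:45pm → clear.
Percussion Overdub: ends 3:30pm at or before Tech Overdub starts 5:45pm → clear.
Woodwind Overdub: ends 5:15pm at or before Tech Overdub starts 5:45pm → clear.
Tech Warm-up: ends 5:15pm at or before Tech Overdub starts 5:45pm → clear.
Tech Block: starts 6:30pm at or after Tech Overdub ends 6:15pm → clear.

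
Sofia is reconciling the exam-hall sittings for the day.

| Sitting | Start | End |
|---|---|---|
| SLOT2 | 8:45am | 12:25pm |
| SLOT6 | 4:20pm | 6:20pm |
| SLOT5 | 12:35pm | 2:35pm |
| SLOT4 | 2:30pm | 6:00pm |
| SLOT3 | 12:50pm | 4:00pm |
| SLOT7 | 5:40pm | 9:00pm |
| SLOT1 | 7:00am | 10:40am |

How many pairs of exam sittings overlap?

Sorted by start: SLOT1, SLOT2, SLOT5, SLOT3, SLOT4, SLOT6, SLOT7.
SLOT2 starts before SLOT1 ends → SLOT1 and SLOT2 overlap.
SLOT5 starts after SLOT1 ends — done with SLOT1.
SLOT5 starts after SLOT2 ends — done with SLOT2.
SLOT3 starts before SLOT5 ends → SLOT5 and SLOT3 overlap.
SLOT4 starts before SLOT5 ends → SLOT5 and SLOT4 overlap.
SLOT6 starts after SLOT5 ends — done with SLOT5.
SLOT4 starts before SLOT3 ends → SLOT3 and SLOT4 overlap.
SLOT6 starts after SLOT3 ends — done with SLOT3.
SLOT6 starts before SLOT4 ends → SLOT4 and SLOT6 overlap.
SLOT7 starts before SLOT4 ends → SLOT4 and SLOT7 overlap.
SLOT7 starts before SLOT6 ends → SLOT6 and SLOT7 overlap.
Overlapping pairs: SLOT1 & SLOT2, SLOT3 & SLOT4, SLOT3 & SLOT5, SLOT4 & SLOT5, SLOT4 & SLOT6, SLOT4 & SLOT7, SLOT6 & SLOT7 — 7 in total.

7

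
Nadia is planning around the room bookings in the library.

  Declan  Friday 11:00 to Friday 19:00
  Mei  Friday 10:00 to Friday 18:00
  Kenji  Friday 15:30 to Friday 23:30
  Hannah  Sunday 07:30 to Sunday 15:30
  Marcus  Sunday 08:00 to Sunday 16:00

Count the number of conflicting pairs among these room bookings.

Sorted by start: Mei, Declan, Kenji, Hannah, Marcus.
Declan starts before Mei ends → Mei and Declan overlap.
Kenji starts before Mei ends → Mei and Kenji overlap.
Hannah starts after Mei ends — done with Mei.
Kenji starts before Declan ends → Declan and Kenji overlap.
Hannah starts after Declan ends — done with Declan.
Hannah starts after Kenji ends — done with Kenji.
Marcus starts before Hannah ends → Hannah and Marcus overlap.
Overlapping pairs: Declan & Kenji, Declan & Mei, Hannah & Marcus, Kenji & Mei — 4 in total.

4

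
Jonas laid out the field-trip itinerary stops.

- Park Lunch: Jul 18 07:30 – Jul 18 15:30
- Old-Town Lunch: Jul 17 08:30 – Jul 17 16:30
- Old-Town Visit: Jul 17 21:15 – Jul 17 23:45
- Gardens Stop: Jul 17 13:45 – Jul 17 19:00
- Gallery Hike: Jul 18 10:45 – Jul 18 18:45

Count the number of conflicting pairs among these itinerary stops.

Two intervals overlap when each starts before the other ends.
Sorted by start: Old-Town Lunch, Gardens Stop, Old-Town Visit, Park Lunch, Gallery Hike.
Gardens Stop starts before Old-Town Lunch ends → Old-Town Lunch and Gardens Stop overlap.
Old-Town Visit starts after Old-Town Lunch ends — done with Old-Town Lunch.
Old-Town Visit starts after Gardens Stop ends — done with Gardens Stop.
Park Lunch starts after Old-Town Visit ends — done with Old-Town Visit.
Gallery Hike starts before Park Lunch ends → Park Lunch and Gallery Hike overlap.
Overlapping pairs: Gallery Hike & Park Lunch, Gardens Stop & Old-Town Lunch — 2 in total.

2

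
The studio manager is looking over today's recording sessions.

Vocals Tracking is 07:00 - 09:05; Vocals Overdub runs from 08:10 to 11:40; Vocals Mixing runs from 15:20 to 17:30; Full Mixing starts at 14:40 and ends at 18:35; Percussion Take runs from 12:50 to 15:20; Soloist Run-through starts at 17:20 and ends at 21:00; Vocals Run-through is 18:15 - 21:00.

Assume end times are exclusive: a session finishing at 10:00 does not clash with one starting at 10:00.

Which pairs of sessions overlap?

Sorted by start: Vocals Tracking, Vocals Overdub, Percussion Take, Full Mixing, Vocals Mixing, Soloist Run-through, Vocals Run-through.
Vocals Overdub starts before Vocals Tracking ends → Vocals Tracking and Vocals Overdub overlap.
Percussion Take starts after Vocals Tracking ends, so nothing later overlaps Vocals Tracking either.
Percussion Take starts after Vocals Overdub ends, so nothing later overlaps Vocals Overdub either.
Full Mixing starts before Percussion Take ends → Percussion Take and Full Mixing overlap.
Vocals Mixing starts exactly when Percussion Take ends (back-to-back, no overlap), so nothing later overlaps Percussion Take either.
Vocals Mixing starts before Full Mixing ends → Full Mixing and Vocals Mixing overlap.
Soloist Run-through starts before Full Mixing ends → Full Mixing and Soloist Run-through overlap.
Vocals Run-through starts before Full Mixing ends → Full Mixing and Vocals Run-through overlap.
Soloist Run-through starts before Vocals Mixing ends → Vocals Mixing and Soloist Run-through overlap.
Vocals Run-through starts after Vocals Mixing ends.
Vocals Run-through starts before Soloist Run-through ends → Soloist Run-through and Vocals Run-through overlap.

Full Mixing & Percussion Take, Full Mixing & Soloist Run-through, Full Mixing & Vocals Mixing, Full Mixing & Vocals Run-through, Soloist Run-through & Vocals Mixing, Soloist Run-through & Vocals Run-through, Vocals Overdub & Vocals Tracking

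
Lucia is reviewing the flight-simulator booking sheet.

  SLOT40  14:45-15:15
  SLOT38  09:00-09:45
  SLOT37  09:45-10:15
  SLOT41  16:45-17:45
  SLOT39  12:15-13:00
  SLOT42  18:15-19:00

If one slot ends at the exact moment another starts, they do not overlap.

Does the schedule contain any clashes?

Sorted by start: SLOT38, SLOT37, SLOT39, SLOT40, SLOT41, SLOT42.
SLOT37 starts exactly when SLOT38 ends (back-to-back, no overlap); SLOT38 is clear from here.
SLOT39 starts after SLOT37 ends; SLOT37 is clear from here.
SLOT40 starts after SLOT39 ends; SLOT39 is clear from here.
SLOT41 starts after SLOT40 ends; SLOT40 is clear from here.
SLOT42 starts after SLOT41 ends.
Every pair is clear; the schedule has no overlaps.

No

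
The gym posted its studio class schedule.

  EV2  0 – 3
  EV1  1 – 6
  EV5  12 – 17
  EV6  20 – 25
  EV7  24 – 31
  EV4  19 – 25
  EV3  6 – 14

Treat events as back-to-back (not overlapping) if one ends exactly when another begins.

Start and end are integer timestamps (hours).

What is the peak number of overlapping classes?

3

Sweep the timeline, counting +1 at each start and −1 at each end (ends before starts at a tie):
0 start EV2 → 1
1 start EV1 → 2
3 end EV2 → 1
6 end EV1 → 0
6 start EV3 → 1
12 start EV5 → 2
14 end EV3 → 1
17 end EV5 → 0
19 start EV4 → 1
20 start EV6 → 2
24 start EV7 → 3
25 end EV4 → 2
25 end EV6 → 1
31 end EV7 → 0
Peak is 3, at 24 (EV4, EV6, EV7).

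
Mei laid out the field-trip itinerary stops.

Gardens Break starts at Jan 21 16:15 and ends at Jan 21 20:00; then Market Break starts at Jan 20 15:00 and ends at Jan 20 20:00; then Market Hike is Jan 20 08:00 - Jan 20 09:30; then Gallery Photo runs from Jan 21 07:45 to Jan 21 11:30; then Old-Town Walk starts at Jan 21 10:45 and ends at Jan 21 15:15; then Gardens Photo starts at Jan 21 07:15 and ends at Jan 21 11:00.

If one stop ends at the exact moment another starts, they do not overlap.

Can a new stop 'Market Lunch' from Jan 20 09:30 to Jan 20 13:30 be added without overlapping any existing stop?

Yes — the slot is free

Market Hike: ends Jan 20 09:30 at or before Market Lunch starts Jan 20 09:30 → clear.
Market Break: starts Jan 20 15:00 at or after Market Lunch ends Jan 20 13:30 → clear.
Gardens Photo: starts Jan 21 07:15 at or after Market Lunch ends Jan 20 13:30 → clear.
Gallery Photo: starts Jan 21 07:45 at or after Market Lunch ends Jan 20 13:30 → clear.
Old-Town Walk: starts Jan 21 10:45 at or after Market Lunch ends Jan 20 13:30 → clear.
Gardens Break: starts Jan 21 16:15 at or after Market Lunch ends Jan 20 13:30 → clear.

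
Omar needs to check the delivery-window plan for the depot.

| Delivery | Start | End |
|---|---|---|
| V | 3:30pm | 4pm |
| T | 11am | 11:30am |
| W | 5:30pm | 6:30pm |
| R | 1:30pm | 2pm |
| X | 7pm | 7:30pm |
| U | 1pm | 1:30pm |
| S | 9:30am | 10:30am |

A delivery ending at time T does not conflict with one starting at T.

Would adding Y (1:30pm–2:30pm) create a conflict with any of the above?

S: ends 10:30am at or before Y starts 1:30pm → clear.
T: ends 11:30am at or before Y starts 1:30pm → clear.
U: ends 1:30pm at or before Y starts 1:30pm → clear.
R: starts 1:30pm before Y ends 2:30pm, and ends 2pm after Y starts 1:30pm → overlap.
V: starts 3:30pm at or after Y ends 2:30pm → clear.
W: starts 5:30pm at or after Y ends 2:30pm → clear.
X: starts 7pm at or after Y ends 2:30pm → clear.
Y overlaps R.

Yes — it overlaps R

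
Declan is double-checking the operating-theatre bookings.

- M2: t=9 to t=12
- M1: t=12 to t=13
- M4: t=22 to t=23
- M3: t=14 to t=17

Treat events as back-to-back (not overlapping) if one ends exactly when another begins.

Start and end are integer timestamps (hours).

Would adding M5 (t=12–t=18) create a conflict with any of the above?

Yes — it overlaps M1, M3

M2: ends t=12 at or before M5 starts t=12 → clear.
M1: starts t=12 before M5 ends t=18, and ends t=13 after M5 starts t=12 → overlap.
M3: starts t=14 before M5 ends t=18, and ends t=17 after M5 starts t=12 → overlap.
M4: starts t=22 at or after M5 ends t=18 → clear.
M5 overlaps M1, M3.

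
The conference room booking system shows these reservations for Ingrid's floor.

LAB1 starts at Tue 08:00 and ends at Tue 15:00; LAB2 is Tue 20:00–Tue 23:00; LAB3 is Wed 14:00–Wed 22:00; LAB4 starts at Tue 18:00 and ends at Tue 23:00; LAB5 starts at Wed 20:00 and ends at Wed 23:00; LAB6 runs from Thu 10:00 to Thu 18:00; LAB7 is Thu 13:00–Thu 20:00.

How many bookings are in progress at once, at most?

2

Sort all start/end points and keep a running count:
Tue 08:00 start LAB1 → 1
Tue 15:00 end LAB1 → 0
Tue 18:00 start LAB4 → 1
Tue 20:00 start LAB2 → 2
Tue 23:00 end LAB2 → 1
Tue 23:00 end LAB4 → 0
Wed 14:00 start LAB3 → 1
Wed 20:00 start LAB5 → 2
Wed 22:00 end LAB3 → 1
Wed 23:00 end LAB5 → 0
Thu 10:00 start LAB6 → 1
Thu 13:00 start LAB7 → 2
Thu 18:00 end LAB6 → 1
Thu 20:00 end LAB7 → 0
Peak is 2, at Tue 20:00 (LAB2, LAB4).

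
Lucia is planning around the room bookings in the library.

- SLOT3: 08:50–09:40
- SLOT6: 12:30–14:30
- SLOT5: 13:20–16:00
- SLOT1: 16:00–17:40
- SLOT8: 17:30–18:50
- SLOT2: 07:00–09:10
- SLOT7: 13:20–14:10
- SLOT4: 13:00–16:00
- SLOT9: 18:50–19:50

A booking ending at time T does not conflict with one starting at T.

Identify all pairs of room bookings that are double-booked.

SLOT1 & SLOT8, SLOT2 & SLOT3, SLOT4 & SLOT5, SLOT4 & SLOT6, SLOT4 & SLOT7, SLOT5 & SLOT6, SLOT5 & SLOT7, SLOT6 & SLOT7

Check each pair: they overlap iff neither finishes before the other starts.
Sorted by start: SLOT2, SLOT3, SLOT6, SLOT4, SLOT5, SLOT7, SLOT1, SLOT8, SLOT9.
SLOT3 starts before SLOT2 ends → SLOT2 and SLOT3 overlap.
SLOT6 starts after SLOT2 ends, so SLOT2 has no further overlaps.
SLOT6 starts after SLOT3 ends, so SLOT3 has no further overlaps.
SLOT4 starts before SLOT6 ends → SLOT6 and SLOT4 overlap.
SLOT5 starts before SLOT6 ends → SLOT6 and SLOT5 overlap.
SLOT7 starts before SLOT6 ends → SLOT6 and SLOT7 overlap.
SLOT1 starts after SLOT6 ends, so SLOT6 has no further overlaps.
SLOT5 starts before SLOT4 ends → SLOT4 and SLOT5 overlap.
SLOT7 starts before SLOT4 ends → SLOT4 and SLOT7 overlap.
SLOT1 starts exactly when SLOT4 ends (back-to-back, no overlap), so SLOT4 has no further overlaps.
SLOT7 starts before SLOT5 ends → SLOT5 and SLOT7 overlap.
SLOT1 starts exactly when SLOT5 ends (back-to-back, no overlap), so SLOT5 has no further overlaps.
SLOT1 starts after SLOT7 ends, so SLOT7 has no further overlaps.
SLOT8 starts before SLOT1 ends → SLOT1 and SLOT8 overlap.
SLOT9 starts after SLOT1 ends.
SLOT9 starts exactly when SLOT8 ends (back-to-back, no overlap).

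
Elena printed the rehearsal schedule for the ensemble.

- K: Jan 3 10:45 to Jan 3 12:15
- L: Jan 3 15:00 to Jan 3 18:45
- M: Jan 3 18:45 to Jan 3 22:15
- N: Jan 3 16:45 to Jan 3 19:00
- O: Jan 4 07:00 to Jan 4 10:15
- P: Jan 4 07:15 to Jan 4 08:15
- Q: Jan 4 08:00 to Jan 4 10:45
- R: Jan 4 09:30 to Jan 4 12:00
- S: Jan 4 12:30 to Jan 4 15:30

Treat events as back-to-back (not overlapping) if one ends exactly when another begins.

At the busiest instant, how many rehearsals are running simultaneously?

Sort all start/end points and keep a running count:
Jan 3 10:45 start K → 1
Jan 3 12:15 end K → 0
Jan 3 15:00 start L → 1
Jan 3 16:45 start N → 2
Jan 3 18:45 end L → 1
Jan 3 18:45 start M → 2
Jan 3 19:00 end N → 1
Jan 3 22:15 end M → 0
Jan 4 07:00 start O → 1
Jan 4 07:15 start P → 2
Jan 4 08:00 start Q → 3
Jan 4 08:15 end P → 2
Jan 4 09:30 start R → 3
Jan 4 10:15 end O → 2
Jan 4 10:45 end Q → 1
Jan 4 12:00 end R → 0
Jan 4 12:30 start S → 1
Jan 4 15:30 end S → 0
Peak is 3, at Jan 4 08:00 (O, P, Q).

3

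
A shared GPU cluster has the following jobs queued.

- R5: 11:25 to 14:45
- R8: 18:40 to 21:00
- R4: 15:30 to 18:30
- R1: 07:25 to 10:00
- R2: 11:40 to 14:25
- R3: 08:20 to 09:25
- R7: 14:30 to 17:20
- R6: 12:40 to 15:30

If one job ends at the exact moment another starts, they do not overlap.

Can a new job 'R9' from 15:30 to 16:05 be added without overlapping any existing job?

R1: ends 10:00 at or before R9 starts 15:30 → clear.
R3: ends 09:25 at or before R9 starts 15:30 → clear.
R5: ends 14:45 at or before R9 starts 15:30 → clear.
R2: ends 14:25 at or before R9 starts 15:30 → clear.
R6: ends 15:30 at or before R9 starts 15:30 → clear.
R7: starts 14:30 before R9 ends 16:05, and ends 17:20 after R9 starts 15:30 → overlap.
R4: starts 15:30 before R9 ends 16:05, and ends 18:30 after R9 starts 15:30 → overlap.
R8: starts 18:40 at or after R9 ends 16:05 → clear.
R9 overlaps R4, R7.

No — it overlaps R4, R7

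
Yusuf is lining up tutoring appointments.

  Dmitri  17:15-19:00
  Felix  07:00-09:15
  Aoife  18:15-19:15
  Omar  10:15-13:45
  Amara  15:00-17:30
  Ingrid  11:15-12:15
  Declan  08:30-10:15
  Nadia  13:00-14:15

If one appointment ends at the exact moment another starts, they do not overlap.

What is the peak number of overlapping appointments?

Walk through starts and ends in time order (an end at T is processed before a start at T):
07:00 start Felix → 1
08:30 start Declan → 2
09:15 end Felix → 1
10:15 end Declan → 0
10:15 start Omar → 1
11:15 start Ingrid → 2
12:15 end Ingrid → 1
13:00 start Nadia → 2
13:45 end Omar → 1
14:15 end Nadia → 0
15:00 start Amara → 1
17:15 start Dmitri → 2
17:30 end Amara → 1
18:15 start Aoife → 2
19:00 end Dmitri → 1
19:15 end Aoife → 0
Peak is 2, at 08:30 (Declan, Felix).

2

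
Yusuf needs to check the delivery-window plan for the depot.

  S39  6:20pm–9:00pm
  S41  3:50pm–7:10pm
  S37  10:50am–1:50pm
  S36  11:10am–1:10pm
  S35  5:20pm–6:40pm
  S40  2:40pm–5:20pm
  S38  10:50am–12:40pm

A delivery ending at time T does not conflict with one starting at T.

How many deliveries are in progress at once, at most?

3

Walk through starts and ends in time order (an end at T is processed before a start at T):
10:50am start S37 → 1
10:50am start S38 → 2
11:10am start S36 → 3
12:40pm end S38 → 2
1:10pm end S36 → 1
1:50pm end S37 → 0
2:40pm start S40 → 1
3:50pm start S41 → 2
5:20pm end S40 → 1
5:20pm start S35 → 2
6:20pm start S39 → 3
6:40pm end S35 → 2
7:10pm end S41 → 1
9:00pm end S39 → 0
Peak is 3, at 11:10am (S36, S37, S38).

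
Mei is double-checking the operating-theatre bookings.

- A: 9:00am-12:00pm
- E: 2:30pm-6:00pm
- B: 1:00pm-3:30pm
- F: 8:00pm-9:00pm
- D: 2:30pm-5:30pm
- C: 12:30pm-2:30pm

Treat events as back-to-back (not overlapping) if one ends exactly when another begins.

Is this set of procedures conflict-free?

No

Sorted by start: A, C, B, D, E, F.
C starts after A ends, so nothing later overlaps A either.
B starts before C ends → C and B overlap.
That's a conflict, so the schedule is not conflict-free.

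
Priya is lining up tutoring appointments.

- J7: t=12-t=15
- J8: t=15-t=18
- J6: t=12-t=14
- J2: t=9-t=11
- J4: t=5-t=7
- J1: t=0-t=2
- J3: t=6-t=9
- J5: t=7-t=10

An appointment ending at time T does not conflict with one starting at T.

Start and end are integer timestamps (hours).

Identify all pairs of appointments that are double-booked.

J2 & J5, J3 & J4, J3 & J5, J6 & J7

Sorted by start: J1, J4, J3, J5, J2, J6, J7, J8.
J4 starts after J1 ends — done with J1.
J3 starts before J4 ends → J4 and J3 overlap.
J5 starts exactly when J4 ends (back-to-back, no overlap) — done with J4.
J5 starts before J3 ends → J3 and J5 overlap.
J2 starts exactly when J3 ends (back-to-back, no overlap) — done with J3.
J2 starts before J5 ends → J5 and J2 overlap.
J6 starts after J5 ends — done with J5.
J6 starts after J2 ends — done with J2.
J7 starts before J6 ends → J6 and J7 overlap.
J8 starts after J6 ends.
J8 starts exactly when J7 ends (back-to-back, no overlap).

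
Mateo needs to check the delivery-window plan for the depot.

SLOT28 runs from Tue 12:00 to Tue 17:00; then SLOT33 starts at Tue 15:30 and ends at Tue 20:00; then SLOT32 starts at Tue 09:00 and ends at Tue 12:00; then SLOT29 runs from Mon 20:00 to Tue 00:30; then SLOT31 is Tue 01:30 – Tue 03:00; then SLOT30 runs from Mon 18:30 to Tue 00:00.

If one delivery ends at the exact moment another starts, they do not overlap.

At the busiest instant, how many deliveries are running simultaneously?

Sweep the timeline, counting +1 at each start and −1 at each end (ends before starts at a tie):
Mon 18:30 start SLOT30 → 1
Mon 20:00 start SLOT29 → 2
Tue 00:00 end SLOT30 → 1
Tue 00:30 end SLOT29 → 0
Tue 01:30 start SLOT31 → 1
Tue 03:00 end SLOT31 → 0
Tue 09:00 start SLOT32 → 1
Tue 12:00 end SLOT32 → 0
Tue 12:00 start SLOT28 → 1
Tue 15:30 start SLOT33 → 2
Tue 17:00 end SLOT28 → 1
Tue 20:00 end SLOT33 → 0
Peak is 2, at Mon 20:00 (SLOT29, SLOT30).

2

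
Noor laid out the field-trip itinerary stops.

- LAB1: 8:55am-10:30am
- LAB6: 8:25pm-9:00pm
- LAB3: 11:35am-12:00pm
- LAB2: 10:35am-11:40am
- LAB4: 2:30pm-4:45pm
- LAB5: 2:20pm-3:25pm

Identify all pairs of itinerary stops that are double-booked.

LAB2 & LAB3, LAB4 & LAB5

Sorted by start: LAB1, LAB2, LAB3, LAB5, LAB4, LAB6.
LAB2 starts after LAB1 ends — done with LAB1.
LAB3 starts before LAB2 ends → LAB2 and LAB3 overlap.
LAB5 starts after LAB2 ends — done with LAB2.
LAB5 starts after LAB3 ends — done with LAB3.
LAB4 starts before LAB5 ends → LAB5 and LAB4 overlap.
LAB6 starts after LAB5 ends.
LAB6 starts after LAB4 ends.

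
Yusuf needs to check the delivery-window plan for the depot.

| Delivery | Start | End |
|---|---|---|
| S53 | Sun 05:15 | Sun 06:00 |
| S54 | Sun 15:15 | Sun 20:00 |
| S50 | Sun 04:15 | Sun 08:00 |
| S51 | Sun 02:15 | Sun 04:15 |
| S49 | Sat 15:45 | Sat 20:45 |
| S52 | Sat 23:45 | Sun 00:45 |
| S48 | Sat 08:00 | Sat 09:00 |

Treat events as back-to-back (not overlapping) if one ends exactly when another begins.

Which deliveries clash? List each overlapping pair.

S50 & S53

Check each pair: they overlap iff neither finishes before the other starts.
Sorted by start: S48, S49, S52, S51, S50, S53, S54.
S49 starts after S48 ends, so S48 has no further overlaps.
S52 starts after S49 ends, so S49 has no further overlaps.
S51 starts after S52 ends, so S52 has no further overlaps.
S50 starts exactly when S51 ends (back-to-back, no overlap), so S51 has no further overlaps.
S53 starts before S50 ends → S50 and S53 overlap.
S54 starts after S50 ends.
S54 starts after S53 ends.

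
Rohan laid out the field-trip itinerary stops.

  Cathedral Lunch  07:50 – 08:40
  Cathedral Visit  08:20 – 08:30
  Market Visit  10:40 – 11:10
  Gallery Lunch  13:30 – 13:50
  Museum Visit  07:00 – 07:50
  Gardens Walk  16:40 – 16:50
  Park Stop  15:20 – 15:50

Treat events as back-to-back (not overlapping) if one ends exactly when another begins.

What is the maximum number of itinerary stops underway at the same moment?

Sweep the timeline, counting +1 at each start and −1 at each end (ends before starts at a tie):
07:00 start Museum Visit → 1
07:50 end Museum Visit → 0
07:50 start Cathedral Lunch → 1
08:20 start Cathedral Visit → 2
08:30 end Cathedral Visit → 1
08:40 end Cathedral Lunch → 0
10:40 start Market Visit → 1
11:10 end Market Visit → 0
13:30 start Gallery Lunch → 1
13:50 end Gallery Lunch → 0
15:20 start Park Stop → 1
15:50 end Park Stop → 0
16:40 start Gardens Walk → 1
16:50 end Gardens Walk → 0
Peak is 2, at 08:20 (Cathedral Lunch, Cathedral Visit).

2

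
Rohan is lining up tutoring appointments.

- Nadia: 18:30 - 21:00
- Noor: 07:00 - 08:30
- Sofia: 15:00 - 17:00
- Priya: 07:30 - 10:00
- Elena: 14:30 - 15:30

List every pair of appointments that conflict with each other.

Elena & Sofia, Noor & Priya

Two intervals overlap when each starts before the other ends.
Sorted by start: Noor, Priya, Elena, Sofia, Nadia.
Priya starts before Noor ends → Noor and Priya overlap.
Elena starts after Noor ends, so nothing later overlaps Noor either.
Elena starts after Priya ends, so nothing later overlaps Priya either.
Sofia starts before Elena ends → Elena and Sofia overlap.
Nadia starts after Elena ends.
Nadia starts after Sofia ends.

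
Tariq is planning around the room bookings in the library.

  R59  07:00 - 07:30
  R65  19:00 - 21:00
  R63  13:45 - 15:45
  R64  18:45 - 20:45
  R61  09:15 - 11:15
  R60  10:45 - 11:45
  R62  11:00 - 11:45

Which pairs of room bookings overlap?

R60 & R61, R60 & R62, R61 & R62, R64 & R65

Sorted by start: R59, R61, R60, R62, R63, R64, R65.
R61 starts after R59 ends; R59 is clear from here.
R60 starts before R61 ends → R61 and R60 overlap.
R62 starts before R61 ends → R61 and R62 overlap.
R63 starts after R61 ends; R61 is clear from here.
R62 starts before R60 ends → R60 and R62 overlap.
R63 starts after R60 ends; R60 is clear from here.
R63 starts after R62 ends; R62 is clear from here.
R64 starts after R63 ends; R63 is clear from here.
R65 starts before R64 ends → R64 and R65 overlap.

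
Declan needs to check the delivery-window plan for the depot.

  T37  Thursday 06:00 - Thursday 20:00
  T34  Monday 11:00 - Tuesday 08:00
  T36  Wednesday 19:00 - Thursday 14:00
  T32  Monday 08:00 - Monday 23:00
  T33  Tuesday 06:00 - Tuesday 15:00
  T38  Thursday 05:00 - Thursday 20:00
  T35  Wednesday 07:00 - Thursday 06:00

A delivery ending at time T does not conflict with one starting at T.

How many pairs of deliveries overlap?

7

Sorted by start: T32, T34, T33, T35, T36, T38, T37.
T34 starts before T32 ends → T32 and T34 overlap.
T33 starts after T32 ends, so T32 has no further overlaps.
T33 starts before T34 ends → T34 and T33 overlap.
T35 starts after T34 ends, so T34 has no further overlaps.
T35 starts after T33 ends, so T33 has no further overlaps.
T36 starts before T35 ends → T35 and T36 overlap.
T38 starts before T35 ends → T35 and T38 overlap.
T37 starts exactly when T35 ends (back-to-back, no overlap).
T38 starts before T36 ends → T36 and T38 overlap.
T37 starts before T36 ends → T36 and T37 overlap.
T37 starts before T38 ends → T38 and T37 overlap.
Overlapping pairs: T32 & T34, T33 & T34, T35 & T36, T35 & T38, T36 & T37, T36 & T38, T37 & T38 — 7 in total.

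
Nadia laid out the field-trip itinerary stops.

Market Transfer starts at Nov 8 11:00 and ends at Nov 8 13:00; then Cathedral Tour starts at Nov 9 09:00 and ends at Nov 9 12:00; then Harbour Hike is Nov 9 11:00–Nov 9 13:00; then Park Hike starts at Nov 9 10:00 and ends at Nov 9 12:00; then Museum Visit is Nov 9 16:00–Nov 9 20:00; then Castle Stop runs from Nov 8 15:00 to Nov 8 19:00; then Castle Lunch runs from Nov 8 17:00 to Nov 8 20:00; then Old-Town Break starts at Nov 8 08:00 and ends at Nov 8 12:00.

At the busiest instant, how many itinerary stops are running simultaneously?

3

Walk through starts and ends in time order (an end at T is processed before a start at T):
Nov 8 08:00 start Old-Town Break → 1
Nov 8 11:00 start Market Transfer → 2
Nov 8 12:00 end Old-Town Break → 1
Nov 8 13:00 end Market Transfer → 0
Nov 8 15:00 start Castle Stop → 1
Nov 8 17:00 start Castle Lunch → 2
Nov 8 19:00 end Castle Stop → 1
Nov 8 20:00 end Castle Lunch → 0
Nov 9 09:00 start Cathedral Tour → 1
Nov 9 10:00 start Park Hike → 2
Nov 9 11:00 start Harbour Hike → 3
Nov 9 12:00 end Cathedral Tour → 2
Nov 9 12:00 end Park Hike → 1
Nov 9 13:00 end Harbour Hike → 0
Nov 9 16:00 start Museum Visit → 1
Nov 9 20:00 end Museum Visit → 0
Peak is 3, at Nov 9 11:00 (Cathedral Tour, Harbour Hike, Park Hike).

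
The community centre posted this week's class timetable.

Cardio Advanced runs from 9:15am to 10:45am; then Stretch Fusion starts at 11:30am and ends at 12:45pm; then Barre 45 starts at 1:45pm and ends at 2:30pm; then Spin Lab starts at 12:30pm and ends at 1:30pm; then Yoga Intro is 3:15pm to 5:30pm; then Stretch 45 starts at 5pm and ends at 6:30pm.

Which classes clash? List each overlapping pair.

Spin Lab & Stretch Fusion, Stretch 45 & Yoga Intro

Sorted by start: Cardio Advanced, Stretch Fusion, Spin Lab, Barre 45, Yoga Intro, Stretch 45.
Stretch Fusion starts after Cardio Advanced ends, so nothing later overlaps Cardio Advanced either.
Spin Lab starts before Stretch Fusion ends → Stretch Fusion and Spin Lab overlap.
Barre 45 starts after Stretch Fusion ends, so nothing later overlaps Stretch Fusion either.
Barre 45 starts after Spin Lab ends, so nothing later overlaps Spin Lab either.
Yoga Intro starts after Barre 45 ends, so nothing later overlaps Barre 45 either.
Stretch 45 starts before Yoga Intro ends → Yoga Intro and Stretch 45 overlap.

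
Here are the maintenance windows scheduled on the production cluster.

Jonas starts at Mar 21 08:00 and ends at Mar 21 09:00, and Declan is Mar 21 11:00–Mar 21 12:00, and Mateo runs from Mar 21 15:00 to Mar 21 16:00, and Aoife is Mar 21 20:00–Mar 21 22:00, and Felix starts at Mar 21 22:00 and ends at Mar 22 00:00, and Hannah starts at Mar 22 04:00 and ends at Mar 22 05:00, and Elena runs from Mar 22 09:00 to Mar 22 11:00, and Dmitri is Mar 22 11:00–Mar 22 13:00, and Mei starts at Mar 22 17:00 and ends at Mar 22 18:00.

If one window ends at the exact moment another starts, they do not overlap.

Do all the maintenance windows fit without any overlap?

Check each pair: they overlap iff neither finishes before the other starts.
Sorted by start: Jonas, Declan, Mateo, Aoife, Felix, Hannah, Elena, Dmitri, Mei.
Declan starts after Jonas ends — done with Jonas.
Mateo starts after Declan ends — done with Declan.
Aoife starts after Mateo ends — done with Mateo.
Felix starts exactly when Aoife ends (back-to-back, no overlap) — done with Aoife.
Hannah starts after Felix ends — done with Felix.
Elena starts after Hannah ends — done with Hannah.
Dmitri starts exactly when Elena ends (back-to-back, no overlap) — done with Elena.
Mei starts after Dmitri ends.
Every pair is clear; the schedule has no overlaps.

Yes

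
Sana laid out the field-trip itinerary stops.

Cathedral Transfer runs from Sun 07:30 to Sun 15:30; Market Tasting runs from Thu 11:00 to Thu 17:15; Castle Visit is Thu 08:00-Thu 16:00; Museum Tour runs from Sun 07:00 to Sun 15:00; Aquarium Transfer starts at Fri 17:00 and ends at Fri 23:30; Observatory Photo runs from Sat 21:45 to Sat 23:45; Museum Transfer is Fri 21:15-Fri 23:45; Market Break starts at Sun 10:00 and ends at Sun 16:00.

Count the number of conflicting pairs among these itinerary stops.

Check each pair: they overlap iff neither finishes before the other starts.
Sorted by start: Castle Visit, Market Tasting, Aquarium Transfer, Museum Transfer, Observatory Photo, Museum Tour, Cathedral Transfer, Market Break.
Market Tasting starts before Castle Visit ends → Castle Visit and Market Tasting overlap.
Aquarium Transfer starts after Castle Visit ends; Castle Visit is clear from here.
Aquarium Transfer starts after Market Tasting ends; Market Tasting is clear from here.
Museum Transfer starts before Aquarium Transfer ends → Aquarium Transfer and Museum Transfer overlap.
Observatory Photo starts after Aquarium Transfer ends; Aquarium Transfer is clear from here.
Observatory Photo starts after Museum Transfer ends; Museum Transfer is clear from here.
Museum Tour starts after Observatory Photo ends; Observatory Photo is clear from here.
Cathedral Transfer starts before Museum Tour ends → Museum Tour and Cathedral Transfer overlap.
Market Break starts before Museum Tour ends → Museum Tour and Market Break overlap.
Market Break starts before Cathedral Transfer ends → Cathedral Transfer and Market Break overlap.
Overlapping pairs: Aquarium Transfer & Museum Transfer, Castle Visit & Market Tasting, Cathedral Transfer & Market Break, Cathedral Transfer & Museum Tour, Market Break & Museum Tour — 5 in total.

5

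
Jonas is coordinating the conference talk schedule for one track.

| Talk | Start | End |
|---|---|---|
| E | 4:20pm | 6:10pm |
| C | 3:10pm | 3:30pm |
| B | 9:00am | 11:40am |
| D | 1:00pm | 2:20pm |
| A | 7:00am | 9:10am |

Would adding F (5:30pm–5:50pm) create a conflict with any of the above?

A: ends 9:10am at or before F starts 5:30pm → clear.
B: ends 11:40am at or before F starts 5:30pm → clear.
D: ends 2:20pm at or before F starts 5:30pm → clear.
C: ends 3:30pm at or before F starts 5:30pm → clear.
E: starts 4:20pm before F ends 5:50pm, and ends 6:10pm after F starts 5:30pm → overlap.
F overlaps E.

Yes — it overlaps E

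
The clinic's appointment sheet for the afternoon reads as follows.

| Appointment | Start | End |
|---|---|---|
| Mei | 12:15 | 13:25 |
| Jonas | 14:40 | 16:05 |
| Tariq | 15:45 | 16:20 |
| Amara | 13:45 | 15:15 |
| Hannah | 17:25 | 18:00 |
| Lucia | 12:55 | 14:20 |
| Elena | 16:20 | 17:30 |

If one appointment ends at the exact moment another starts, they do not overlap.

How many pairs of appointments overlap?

Check each pair: they overlap iff neither finishes before the other starts.
Sorted by start: Mei, Lucia, Amara, Jonas, Tariq, Elena, Hannah.
Lucia starts before Mei ends → Mei and Lucia overlap.
Amara starts after Mei ends — done with Mei.
Amara starts before Lucia ends → Lucia and Amara overlap.
Jonas starts after Lucia ends — done with Lucia.
Jonas starts before Amara ends → Amara and Jonas overlap.
Tariq starts after Amara ends — done with Amara.
Tariq starts before Jonas ends → Jonas and Tariq overlap.
Elena starts after Jonas ends — done with Jonas.
Elena starts exactly when Tariq ends (back-to-back, no overlap) — done with Tariq.
Hannah starts before Elena ends → Elena and Hannah overlap.
Overlapping pairs: Amara & Jonas, Amara & Lucia, Elena & Hannah, Jonas & Tariq, Lucia & Mei — 5 in total.

5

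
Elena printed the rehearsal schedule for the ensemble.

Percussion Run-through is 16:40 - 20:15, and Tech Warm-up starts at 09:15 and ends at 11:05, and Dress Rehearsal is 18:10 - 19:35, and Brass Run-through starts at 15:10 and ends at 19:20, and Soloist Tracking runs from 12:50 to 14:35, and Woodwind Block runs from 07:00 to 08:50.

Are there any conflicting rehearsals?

Yes

Sorted by start: Woodwind Block, Tech Warm-up, Soloist Tracking, Brass Run-through, Percussion Run-through, Dress Rehearsal.
Tech Warm-up starts after Woodwind Block ends; Woodwind Block is clear from here.
Soloist Tracking starts after Tech Warm-up ends; Tech Warm-up is clear from here.
Brass Run-through starts after Soloist Tracking ends; Soloist Tracking is clear from here.
Percussion Run-through starts before Brass Run-through ends → Brass Run-through and Percussion Run-through overlap.
That's a conflict, so the schedule is not conflict-free.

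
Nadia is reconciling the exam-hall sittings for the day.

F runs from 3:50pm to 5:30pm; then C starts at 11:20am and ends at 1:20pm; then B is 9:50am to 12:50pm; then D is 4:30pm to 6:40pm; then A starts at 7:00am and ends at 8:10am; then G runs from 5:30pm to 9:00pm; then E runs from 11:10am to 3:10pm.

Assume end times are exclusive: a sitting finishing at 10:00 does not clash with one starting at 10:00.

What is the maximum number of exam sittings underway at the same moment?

Sort all start/end points and keep a running count:
7:00am start A → 1
8:10am end A → 0
9:50am start B → 1
11:10am start E → 2
11:20am start C → 3
12:50pm end B → 2
1:20pm end C → 1
3:10pm end E → 0
3:50pm start F → 1
4:30pm start D → 2
5:30pm end F → 1
5:30pm start G → 2
6:40pm end D → 1
9:00pm end G → 0
Peak is 3, at 11:20am (B, C, E).

3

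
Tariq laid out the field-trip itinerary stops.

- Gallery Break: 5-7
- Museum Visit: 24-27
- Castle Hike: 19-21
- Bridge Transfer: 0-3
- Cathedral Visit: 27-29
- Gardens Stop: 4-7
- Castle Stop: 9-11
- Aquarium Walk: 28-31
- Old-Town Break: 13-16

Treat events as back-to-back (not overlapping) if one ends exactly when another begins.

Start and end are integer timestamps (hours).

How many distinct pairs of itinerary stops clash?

Check each pair: they overlap iff neither finishes before the other starts.
Sorted by start: Bridge Transfer, Gardens Stop, Gallery Break, Castle Stop, Old-Town Break, Castle Hike, Museum Visit, Cathedral Visit, Aquarium Walk.
Gardens Stop starts after Bridge Transfer ends — done with Bridge Transfer.
Gallery Break starts before Gardens Stop ends → Gardens Stop and Gallery Break overlap.
Castle Stop starts after Gardens Stop ends — done with Gardens Stop.
Castle Stop starts after Gallery Break ends — done with Gallery Break.
Old-Town Break starts after Castle Stop ends — done with Castle Stop.
Castle Hike starts after Old-Town Break ends — done with Old-Town Break.
Museum Visit starts after Castle Hike ends — done with Castle Hike.
Cathedral Visit starts exactly when Museum Visit ends (back-to-back, no overlap) — done with Museum Visit.
Aquarium Walk starts before Cathedral Visit ends → Cathedral Visit and Aquarium Walk overlap.
Overlapping pairs: Aquarium Walk & Cathedral Visit, Gallery Break & Gardens Stop — 2 in total.

2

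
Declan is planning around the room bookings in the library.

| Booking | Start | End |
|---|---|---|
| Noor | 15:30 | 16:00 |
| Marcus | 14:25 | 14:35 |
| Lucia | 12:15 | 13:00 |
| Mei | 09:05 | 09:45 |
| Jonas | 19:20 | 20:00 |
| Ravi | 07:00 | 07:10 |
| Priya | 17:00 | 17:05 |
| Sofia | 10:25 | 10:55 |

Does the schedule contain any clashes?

Sorted by start: Ravi, Mei, Sofia, Lucia, Marcus, Noor, Priya, Jonas.
Mei starts after Ravi ends; Ravi is clear from here.
Sofia starts after Mei ends; Mei is clear from here.
Lucia starts after Sofia ends; Sofia is clear from here.
Marcus starts after Lucia ends; Lucia is clear from here.
Noor starts after Marcus ends; Marcus is clear from here.
Priya starts after Noor ends; Noor is clear from here.
Jonas starts after Priya ends.
Every pair is clear; the schedule has no overlaps.

No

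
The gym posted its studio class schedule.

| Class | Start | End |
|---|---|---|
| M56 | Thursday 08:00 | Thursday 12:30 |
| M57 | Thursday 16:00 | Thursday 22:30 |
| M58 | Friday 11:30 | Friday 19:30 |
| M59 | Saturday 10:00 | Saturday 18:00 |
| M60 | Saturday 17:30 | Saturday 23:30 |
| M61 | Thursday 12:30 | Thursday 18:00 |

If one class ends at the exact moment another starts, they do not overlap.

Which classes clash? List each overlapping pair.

M57 & M61, M59 & M60

Sorted by start: M56, M61, M57, M58, M59, M60.
M61 starts exactly when M56 ends (back-to-back, no overlap), so nothing later overlaps M56 either.
M57 starts before M61 ends → M61 and M57 overlap.
M58 starts after M61 ends, so nothing later overlaps M61 either.
M58 starts after M57 ends, so nothing later overlaps M57 either.
M59 starts after M58 ends, so nothing later overlaps M58 either.
M60 starts before M59 ends → M59 and M60 overlap.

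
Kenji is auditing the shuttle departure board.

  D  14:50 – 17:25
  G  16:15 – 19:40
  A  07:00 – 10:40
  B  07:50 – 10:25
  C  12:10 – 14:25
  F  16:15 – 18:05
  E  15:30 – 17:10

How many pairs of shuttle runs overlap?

7

Sorted by start: A, B, C, D, E, F, G.
B starts before A ends → A and B overlap.
C starts after A ends; A is clear from here.
C starts after B ends; B is clear from here.
D starts after C ends; C is clear from here.
E starts before D ends → D and E overlap.
F starts before D ends → D and F overlap.
G starts before D ends → D and G overlap.
F starts before E ends → E and F overlap.
G starts before E ends → E and G overlap.
G starts before F ends → F and G overlap.
Overlapping pairs: A & B, D & E, D & F, D & G, E & F, E & G, F & G — 7 in total.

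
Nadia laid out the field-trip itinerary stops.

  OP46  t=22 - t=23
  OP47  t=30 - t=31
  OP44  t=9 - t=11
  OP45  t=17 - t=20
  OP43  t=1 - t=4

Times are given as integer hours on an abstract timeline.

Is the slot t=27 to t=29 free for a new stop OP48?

Yes — the slot is free

OP43: ends t=4 at or before OP48 starts t=27 → clear.
OP44: ends t=11 at or before OP48 starts t=27 → clear.
OP45: ends t=20 at or before OP48 starts t=27 → clear.
OP46: ends t=23 at or before OP48 starts t=27 → clear.
OP47: starts t=30 at or after OP48 ends t=29 → clear.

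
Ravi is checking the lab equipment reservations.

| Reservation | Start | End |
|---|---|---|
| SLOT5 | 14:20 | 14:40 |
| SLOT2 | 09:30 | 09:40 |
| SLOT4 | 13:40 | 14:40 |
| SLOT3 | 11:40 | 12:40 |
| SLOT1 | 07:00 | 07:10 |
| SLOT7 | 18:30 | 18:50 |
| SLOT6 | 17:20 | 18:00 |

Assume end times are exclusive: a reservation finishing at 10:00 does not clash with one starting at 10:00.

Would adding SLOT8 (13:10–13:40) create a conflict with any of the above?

SLOT1: ends 07:10 at or before SLOT8 starts 13:10 → clear.
SLOT2: ends 09:40 at or before SLOT8 starts 13:10 → clear.
SLOT3: ends 12:40 at or before SLOT8 starts 13:10 → clear.
SLOT4: starts 13:40 at or after SLOT8 ends 13:40 → clear.
SLOT5: starts 14:20 at or after SLOT8 ends 13:40 → clear.
SLOT6: starts 17:20 at or after SLOT8 ends 13:40 → clear.
SLOT7: starts 18:30 at or after SLOT8 ends 13:40 → clear.

No — it doesn't clash with anything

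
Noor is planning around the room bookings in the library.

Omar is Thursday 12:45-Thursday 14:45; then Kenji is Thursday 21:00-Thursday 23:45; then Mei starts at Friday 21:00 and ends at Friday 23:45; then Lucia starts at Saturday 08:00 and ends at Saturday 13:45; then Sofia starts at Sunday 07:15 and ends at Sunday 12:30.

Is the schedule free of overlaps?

Yes

Sorted by start: Omar, Kenji, Mei, Lucia, Sofia.
Kenji starts after Omar ends, so nothing later overlaps Omar either.
Mei starts after Kenji ends, so nothing later overlaps Kenji either.
Lucia starts after Mei ends, so nothing later overlaps Mei either.
Sofia starts after Lucia ends.
Every pair is clear; the schedule has no overlaps.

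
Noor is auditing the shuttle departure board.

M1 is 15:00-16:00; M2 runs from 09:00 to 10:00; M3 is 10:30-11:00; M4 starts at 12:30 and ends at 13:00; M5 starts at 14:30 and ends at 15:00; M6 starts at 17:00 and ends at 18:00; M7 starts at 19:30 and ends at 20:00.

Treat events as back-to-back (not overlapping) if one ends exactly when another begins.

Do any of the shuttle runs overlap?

Check each pair: they overlap iff neither finishes before the other starts.
Sorted by start: M2, M3, M4, M5, M1, M6, M7.
M3 starts after M2 ends — done with M2.
M4 starts after M3 ends — done with M3.
M5 starts after M4 ends — done with M4.
M1 starts exactly when M5 ends (back-to-back, no overlap) — done with M5.
M6 starts after M1 ends — done with M1.
M7 starts after M6 ends.
Every pair is clear; the schedule has no overlaps.

No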